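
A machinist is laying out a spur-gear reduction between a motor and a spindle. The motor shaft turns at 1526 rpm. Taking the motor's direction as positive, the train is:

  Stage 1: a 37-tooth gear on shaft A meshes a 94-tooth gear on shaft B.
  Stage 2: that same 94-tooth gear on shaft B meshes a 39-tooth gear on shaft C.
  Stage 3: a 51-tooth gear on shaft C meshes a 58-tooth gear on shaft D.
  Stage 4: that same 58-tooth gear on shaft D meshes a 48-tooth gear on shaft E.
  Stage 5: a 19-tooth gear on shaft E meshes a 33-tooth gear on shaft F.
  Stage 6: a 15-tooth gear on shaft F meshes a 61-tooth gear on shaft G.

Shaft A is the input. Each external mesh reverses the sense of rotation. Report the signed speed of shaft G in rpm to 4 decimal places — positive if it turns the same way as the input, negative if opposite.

Stage 1 [37T→94T]: ω = 1526.0000×37/94 = 600.6596 rpm, dir flips to −; running = −600.6596
Stage 2 [94T→39T]: ω = 600.6596×94/39 = 1447.7436 rpm, dir flips to +; running = +1447.7436
Stage 3 [51T→58T]: ω = 1447.7436×51/58 = 1273.0159 rpm, dir flips to −; running = −1273.0159
Stage 4 [58T→48T]: ω = 1273.0159×58/48 = 1538.2276 rpm, dir flips to +; running = +1538.2276
Stage 5 [19T→33T]: ω = 1538.2276×19/33 = 885.6462 rpm, dir flips to −; running = −885.6462
Stage 6 [15T→61T]: ω = 885.6462×15/61 = 217.7818 rpm, dir flips to +; running = +217.7818

+217.7818 rpm (same as input, |ω| = 217.7818 rpm)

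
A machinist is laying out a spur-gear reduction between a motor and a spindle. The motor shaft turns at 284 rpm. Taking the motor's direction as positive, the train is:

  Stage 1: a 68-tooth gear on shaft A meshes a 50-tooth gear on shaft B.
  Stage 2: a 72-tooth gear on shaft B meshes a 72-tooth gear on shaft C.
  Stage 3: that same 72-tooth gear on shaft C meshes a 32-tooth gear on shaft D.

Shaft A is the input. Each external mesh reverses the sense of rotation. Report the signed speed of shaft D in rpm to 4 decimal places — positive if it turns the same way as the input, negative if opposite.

-869.0400 rpm (opposite to input, |ω| = 869.0400 rpm)

Stage 1 [68T→50T]: ω = 284.0000×68/50 = 386.2400 rpm, dir flips to −; running = −386.2400
Stage 2 [72T→72T]: ω = 386.2400×72/72 = 386.2400 rpm, dir flips to +; running = +386.2400
Stage 3 [72T→32T]: ω = 386.2400×72/32 = 869.0400 rpm, dir flips to −; running = −869.0400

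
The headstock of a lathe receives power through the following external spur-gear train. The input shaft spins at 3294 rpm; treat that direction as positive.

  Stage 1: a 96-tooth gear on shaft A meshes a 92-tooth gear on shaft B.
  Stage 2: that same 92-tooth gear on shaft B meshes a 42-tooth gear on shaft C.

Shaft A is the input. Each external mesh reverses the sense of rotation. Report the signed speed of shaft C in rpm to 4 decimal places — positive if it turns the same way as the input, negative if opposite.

+7529.1429 rpm (same as input, |ω| = 7529.1429 rpm)

Stage 1 [96T→92T]: ω = 3294.0000×96/92 = 3437.2174 rpm, dir flips to −; running = −3437.2174
Stage 2 [92T→42T]: ω = 3437.2174×92/42 = 7529.1429 rpm, dir flips to +; running = +7529.1429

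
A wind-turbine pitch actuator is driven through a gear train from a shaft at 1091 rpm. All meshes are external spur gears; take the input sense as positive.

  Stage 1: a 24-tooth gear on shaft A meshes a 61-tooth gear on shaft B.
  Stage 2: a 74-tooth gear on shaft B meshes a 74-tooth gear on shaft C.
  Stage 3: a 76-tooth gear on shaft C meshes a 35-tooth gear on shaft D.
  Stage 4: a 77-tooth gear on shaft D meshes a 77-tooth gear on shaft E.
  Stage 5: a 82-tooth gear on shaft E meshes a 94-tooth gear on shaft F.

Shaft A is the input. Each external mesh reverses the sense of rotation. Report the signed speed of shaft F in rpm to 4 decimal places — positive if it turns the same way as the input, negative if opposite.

-813.0883 rpm (opposite to input, |ω| = 813.0883 rpm)

Stage 1 [24T→61T]: ω = 1091.0000×24/61 = 429.2459 rpm, dir flips to −; running = −429.2459
Stage 2 [74T→74T]: ω = 429.2459×74/74 = 429.2459 rpm, dir flips to +; running = +429.2459
Stage 3 [76T→35T]: ω = 429.2459×76/35 = 932.0768 rpm, dir flips to −; running = −932.0768
Stage 4 [77T→77T]: ω = 932.0768×77/77 = 932.0768 rpm, dir flips to +; running = +932.0768
Stage 5 [82T→94T]: ω = 932.0768×82/94 = 813.0883 rpm, dir flips to −; running = −813.0883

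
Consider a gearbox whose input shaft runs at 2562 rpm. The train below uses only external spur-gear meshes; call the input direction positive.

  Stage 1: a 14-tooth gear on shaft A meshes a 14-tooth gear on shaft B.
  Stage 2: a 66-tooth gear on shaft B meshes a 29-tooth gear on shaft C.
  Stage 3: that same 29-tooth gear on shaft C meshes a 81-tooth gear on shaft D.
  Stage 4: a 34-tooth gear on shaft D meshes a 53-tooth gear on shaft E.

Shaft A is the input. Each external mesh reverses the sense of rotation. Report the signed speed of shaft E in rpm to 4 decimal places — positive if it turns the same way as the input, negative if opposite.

+1339.1866 rpm (same as input, |ω| = 1339.1866 rpm)

Stage 1 [14T→14T]: ω = 2562.0000×14/14 = 2562.0000 rpm, dir flips to −; running = −2562.0000
Stage 2 [66T→29T]: ω = 2562.0000×66/29 = 5830.7586 rpm, dir flips to +; running = +5830.7586
Stage 3 [29T→81T]: ω = 5830.7586×29/81 = 2087.5556 rpm, dir flips to −; running = −2087.5556
Stage 4 [34T→53T]: ω = 2087.5556×34/53 = 1339.1866 rpm, dir flips to +; running = +1339.1866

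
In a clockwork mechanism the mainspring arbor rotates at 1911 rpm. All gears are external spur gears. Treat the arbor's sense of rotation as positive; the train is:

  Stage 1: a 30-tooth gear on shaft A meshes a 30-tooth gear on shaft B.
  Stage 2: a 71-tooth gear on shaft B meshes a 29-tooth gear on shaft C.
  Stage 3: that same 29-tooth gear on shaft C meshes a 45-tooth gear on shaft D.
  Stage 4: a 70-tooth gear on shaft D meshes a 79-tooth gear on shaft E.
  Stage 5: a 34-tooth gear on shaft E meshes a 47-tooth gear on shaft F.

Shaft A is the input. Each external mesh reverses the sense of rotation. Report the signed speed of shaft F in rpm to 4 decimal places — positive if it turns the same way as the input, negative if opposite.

Stage 1 [30T→30T]: ω = 1911.0000×30/30 = 1911.0000 rpm, dir flips to −; running = −1911.0000
Stage 2 [71T→29T]: ω = 1911.0000×71/29 = 4678.6552 rpm, dir flips to +; running = +4678.6552
Stage 3 [29T→45T]: ω = 4678.6552×29/45 = 3015.1333 rpm, dir flips to −; running = −3015.1333
Stage 4 [70T→79T]: ω = 3015.1333×70/79 = 2671.6371 rpm, dir flips to +; running = +2671.6371
Stage 5 [34T→47T]: ω = 2671.6371×34/47 = 1932.6737 rpm, dir flips to −; running = −1932.6737

-1932.6737 rpm (opposite to input, |ω| = 1932.6737 rpm)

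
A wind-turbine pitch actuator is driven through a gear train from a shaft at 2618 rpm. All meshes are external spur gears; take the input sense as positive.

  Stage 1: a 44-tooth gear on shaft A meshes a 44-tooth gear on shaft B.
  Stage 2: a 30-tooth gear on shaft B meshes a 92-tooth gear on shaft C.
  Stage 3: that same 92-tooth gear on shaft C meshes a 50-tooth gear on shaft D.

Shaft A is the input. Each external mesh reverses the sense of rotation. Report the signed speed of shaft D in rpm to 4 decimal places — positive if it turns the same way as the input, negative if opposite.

Stage 1 [44T→44T]: ω = 2618.0000×44/44 = 2618.0000 rpm, dir flips to −; running = −2618.0000
Stage 2 [30T→92T]: ω = 2618.0000×30/92 = 853.6957 rpm, dir flips to +; running = +853.6957
Stage 3 [92T→50T]: ω = 853.6957×92/50 = 1570.8000 rpm, dir flips to −; running = −1570.8000

-1570.8000 rpm (opposite to input, |ω| = 1570.8000 rpm)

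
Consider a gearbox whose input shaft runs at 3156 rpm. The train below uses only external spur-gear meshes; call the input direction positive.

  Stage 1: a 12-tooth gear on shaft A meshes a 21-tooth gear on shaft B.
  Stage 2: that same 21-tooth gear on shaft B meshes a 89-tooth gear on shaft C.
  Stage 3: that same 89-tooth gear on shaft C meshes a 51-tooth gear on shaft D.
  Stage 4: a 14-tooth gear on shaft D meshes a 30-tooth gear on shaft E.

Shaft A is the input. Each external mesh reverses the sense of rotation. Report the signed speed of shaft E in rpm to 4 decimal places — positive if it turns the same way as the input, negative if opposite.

+346.5412 rpm (same as input, |ω| = 346.5412 rpm)

Stage 1 [12T→21T]: ω = 3156.0000×12/21 = 1803.4286 rpm, dir flips to −; running = −1803.4286
Stage 2 [21T→89T]: ω = 1803.4286×21/89 = 425.5281 rpm, dir flips to +; running = +425.5281
Stage 3 [89T→51T]: ω = 425.5281×89/51 = 742.5882 rpm, dir flips to −; running = −742.5882
Stage 4 [14T→30T]: ω = 742.5882×14/30 = 346.5412 rpm, dir flips to +; running = +346.5412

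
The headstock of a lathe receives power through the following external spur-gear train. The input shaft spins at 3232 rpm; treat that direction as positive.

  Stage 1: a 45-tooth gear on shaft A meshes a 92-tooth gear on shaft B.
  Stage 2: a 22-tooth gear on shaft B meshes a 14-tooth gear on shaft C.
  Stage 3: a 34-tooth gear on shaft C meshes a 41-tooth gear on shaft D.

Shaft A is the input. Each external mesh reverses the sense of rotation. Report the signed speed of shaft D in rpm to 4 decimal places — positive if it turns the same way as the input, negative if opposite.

-2060.0879 rpm (opposite to input, |ω| = 2060.0879 rpm)

Stage 1 [45T→92T]: ω = 3232.0000×45/92 = 1580.8696 rpm, dir flips to −; running = −1580.8696
Stage 2 [22T→14T]: ω = 1580.8696×22/14 = 2484.2236 rpm, dir flips to +; running = +2484.2236
Stage 3 [34T→41T]: ω = 2484.2236×34/41 = 2060.0879 rpm, dir flips to −; running = −2060.0879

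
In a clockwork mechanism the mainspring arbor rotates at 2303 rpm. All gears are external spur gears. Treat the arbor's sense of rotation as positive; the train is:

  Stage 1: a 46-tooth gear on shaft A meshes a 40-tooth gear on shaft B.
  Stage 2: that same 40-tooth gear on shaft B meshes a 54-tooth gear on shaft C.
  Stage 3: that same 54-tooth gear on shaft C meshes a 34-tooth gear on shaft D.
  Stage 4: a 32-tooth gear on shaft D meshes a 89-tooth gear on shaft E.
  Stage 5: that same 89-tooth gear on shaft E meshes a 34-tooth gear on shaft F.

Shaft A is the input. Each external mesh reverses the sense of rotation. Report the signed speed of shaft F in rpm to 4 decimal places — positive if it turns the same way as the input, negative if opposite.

Stage 1 [46T→40T]: ω = 2303.0000×46/40 = 2648.4500 rpm, dir flips to −; running = −2648.4500
Stage 2 [40T→54T]: ω = 2648.4500×40/54 = 1961.8148 rpm, dir flips to +; running = +1961.8148
Stage 3 [54T→34T]: ω = 1961.8148×54/34 = 3115.8235 rpm, dir flips to −; running = −3115.8235
Stage 4 [32T→89T]: ω = 3115.8235×32/89 = 1120.2961 rpm, dir flips to +; running = +1120.2961
Stage 5 [89T→34T]: ω = 1120.2961×89/34 = 2932.5398 rpm, dir flips to −; running = −2932.5398

-2932.5398 rpm (opposite to input, |ω| = 2932.5398 rpm)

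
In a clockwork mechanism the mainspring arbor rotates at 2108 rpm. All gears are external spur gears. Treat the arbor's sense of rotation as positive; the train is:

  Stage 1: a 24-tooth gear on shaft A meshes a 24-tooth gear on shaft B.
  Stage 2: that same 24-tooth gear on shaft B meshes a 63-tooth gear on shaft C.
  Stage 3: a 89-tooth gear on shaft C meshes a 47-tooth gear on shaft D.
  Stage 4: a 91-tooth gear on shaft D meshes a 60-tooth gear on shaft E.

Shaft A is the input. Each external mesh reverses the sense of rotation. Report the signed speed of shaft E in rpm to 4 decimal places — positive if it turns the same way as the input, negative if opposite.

Stage 1 [24T→24T]: ω = 2108.0000×24/24 = 2108.0000 rpm, dir flips to −; running = −2108.0000
Stage 2 [24T→63T]: ω = 2108.0000×24/63 = 803.0476 rpm, dir flips to +; running = +803.0476
Stage 3 [89T→47T]: ω = 803.0476×89/47 = 1520.6646 rpm, dir flips to −; running = −1520.6646
Stage 4 [91T→60T]: ω = 1520.6646×91/60 = 2306.3414 rpm, dir flips to +; running = +2306.3414

+2306.3414 rpm (same as input, |ω| = 2306.3414 rpm)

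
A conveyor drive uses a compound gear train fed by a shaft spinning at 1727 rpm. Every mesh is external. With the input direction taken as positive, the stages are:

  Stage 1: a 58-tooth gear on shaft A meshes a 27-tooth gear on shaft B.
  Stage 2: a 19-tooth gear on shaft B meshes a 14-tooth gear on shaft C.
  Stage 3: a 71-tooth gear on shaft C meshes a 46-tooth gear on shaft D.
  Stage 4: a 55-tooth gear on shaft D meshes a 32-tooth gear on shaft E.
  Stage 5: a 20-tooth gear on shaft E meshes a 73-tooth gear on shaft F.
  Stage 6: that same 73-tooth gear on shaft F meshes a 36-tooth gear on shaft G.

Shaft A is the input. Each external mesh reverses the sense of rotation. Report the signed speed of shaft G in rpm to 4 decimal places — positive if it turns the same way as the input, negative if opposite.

Stage 1 [58T→27T]: ω = 1727.0000×58/27 = 3709.8519 rpm, dir flips to −; running = −3709.8519
Stage 2 [19T→14T]: ω = 3709.8519×19/14 = 5034.7989 rpm, dir flips to +; running = +5034.7989
Stage 3 [71T→46T]: ω = 5034.7989×71/46 = 7771.1027 rpm, dir flips to −; running = −7771.1027
Stage 4 [55T→32T]: ω = 7771.1027×55/32 = 13356.5828 rpm, dir flips to +; running = +13356.5828
Stage 5 [20T→73T]: ω = 13356.5828×20/73 = 3659.3378 rpm, dir flips to −; running = −3659.3378
Stage 6 [73T→36T]: ω = 3659.3378×73/36 = 7420.3238 rpm, dir flips to +; running = +7420.3238

+7420.3238 rpm (same as input, |ω| = 7420.3238 rpm)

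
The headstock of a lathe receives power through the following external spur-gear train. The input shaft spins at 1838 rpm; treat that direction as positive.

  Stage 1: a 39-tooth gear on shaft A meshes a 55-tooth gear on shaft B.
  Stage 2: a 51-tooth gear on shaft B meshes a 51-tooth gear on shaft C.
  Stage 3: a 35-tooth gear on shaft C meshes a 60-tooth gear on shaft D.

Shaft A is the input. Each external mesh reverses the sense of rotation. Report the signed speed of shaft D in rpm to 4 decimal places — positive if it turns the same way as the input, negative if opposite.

-760.2636 rpm (opposite to input, |ω| = 760.2636 rpm)

Stage 1 [39T→55T]: ω = 1838.0000×39/55 = 1303.3091 rpm, dir flips to −; running = −1303.3091
Stage 2 [51T→51T]: ω = 1303.3091×51/51 = 1303.3091 rpm, dir flips to +; running = +1303.3091
Stage 3 [35T→60T]: ω = 1303.3091×35/60 = 760.2636 rpm, dir flips to −; running = −760.2636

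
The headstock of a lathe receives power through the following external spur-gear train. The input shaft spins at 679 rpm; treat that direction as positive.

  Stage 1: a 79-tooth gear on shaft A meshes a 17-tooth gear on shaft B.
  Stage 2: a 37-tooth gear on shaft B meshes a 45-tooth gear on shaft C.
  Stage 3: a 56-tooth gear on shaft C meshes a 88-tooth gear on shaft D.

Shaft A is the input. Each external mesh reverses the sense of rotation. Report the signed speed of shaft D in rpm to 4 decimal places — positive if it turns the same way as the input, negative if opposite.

Stage 1 [79T→17T]: ω = 679.0000×79/17 = 3155.3529 rpm, dir flips to −; running = −3155.3529
Stage 2 [37T→45T]: ω = 3155.3529×37/45 = 2594.4013 rpm, dir flips to +; running = +2594.4013
Stage 3 [56T→88T]: ω = 2594.4013×56/88 = 1650.9827 rpm, dir flips to −; running = −1650.9827

-1650.9827 rpm (opposite to input, |ω| = 1650.9827 rpm)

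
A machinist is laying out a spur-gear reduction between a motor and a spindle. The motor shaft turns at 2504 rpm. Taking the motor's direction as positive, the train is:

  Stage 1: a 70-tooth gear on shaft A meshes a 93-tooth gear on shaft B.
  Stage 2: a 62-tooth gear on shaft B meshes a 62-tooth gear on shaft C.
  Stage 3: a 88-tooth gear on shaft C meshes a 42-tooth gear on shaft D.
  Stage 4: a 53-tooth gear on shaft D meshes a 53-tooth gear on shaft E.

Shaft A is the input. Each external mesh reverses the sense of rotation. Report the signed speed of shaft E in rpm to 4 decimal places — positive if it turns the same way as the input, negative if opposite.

+3948.9606 rpm (same as input, |ω| = 3948.9606 rpm)

Stage 1 [70T→93T]: ω = 2504.0000×70/93 = 1884.7312 rpm, dir flips to −; running = −1884.7312
Stage 2 [62T→62T]: ω = 1884.7312×62/62 = 1884.7312 rpm, dir flips to +; running = +1884.7312
Stage 3 [88T→42T]: ω = 1884.7312×88/42 = 3948.9606 rpm, dir flips to −; running = −3948.9606
Stage 4 [53T→53T]: ω = 3948.9606×53/53 = 3948.9606 rpm, dir flips to +; running = +3948.9606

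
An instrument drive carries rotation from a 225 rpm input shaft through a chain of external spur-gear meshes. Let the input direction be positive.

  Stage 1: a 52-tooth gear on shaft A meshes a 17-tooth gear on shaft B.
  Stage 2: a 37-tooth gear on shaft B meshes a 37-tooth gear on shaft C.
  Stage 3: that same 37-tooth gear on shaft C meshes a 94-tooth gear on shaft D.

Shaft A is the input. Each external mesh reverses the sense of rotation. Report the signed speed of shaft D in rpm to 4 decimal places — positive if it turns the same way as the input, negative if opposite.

-270.9011 rpm (opposite to input, |ω| = 270.9011 rpm)

Stage 1 [52T→17T]: ω = 225.0000×52/17 = 688.2353 rpm, dir flips to −; running = −688.2353
Stage 2 [37T→37T]: ω = 688.2353×37/37 = 688.2353 rpm, dir flips to +; running = +688.2353
Stage 3 [37T→94T]: ω = 688.2353×37/94 = 270.9011 rpm, dir flips to −; running = −270.9011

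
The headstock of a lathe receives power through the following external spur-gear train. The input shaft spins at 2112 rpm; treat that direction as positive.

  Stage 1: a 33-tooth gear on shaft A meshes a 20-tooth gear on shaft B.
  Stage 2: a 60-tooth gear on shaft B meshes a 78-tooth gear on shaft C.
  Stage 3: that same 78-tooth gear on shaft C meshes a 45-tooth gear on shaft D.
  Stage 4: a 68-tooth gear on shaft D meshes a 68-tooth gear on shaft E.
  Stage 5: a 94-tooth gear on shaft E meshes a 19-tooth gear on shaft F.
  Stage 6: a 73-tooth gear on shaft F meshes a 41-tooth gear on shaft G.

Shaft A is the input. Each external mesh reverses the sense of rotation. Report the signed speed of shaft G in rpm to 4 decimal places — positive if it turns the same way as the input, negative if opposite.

+40928.8791 rpm (same as input, |ω| = 40928.8791 rpm)

Stage 1 [33T→20T]: ω = 2112.0000×33/20 = 3484.8000 rpm, dir flips to −; running = −3484.8000
Stage 2 [60T→78T]: ω = 3484.8000×60/78 = 2680.6154 rpm, dir flips to +; running = +2680.6154
Stage 3 [78T→45T]: ω = 2680.6154×78/45 = 4646.4000 rpm, dir flips to −; running = −4646.4000
Stage 4 [68T→68T]: ω = 4646.4000×68/68 = 4646.4000 rpm, dir flips to +; running = +4646.4000
Stage 5 [94T→19T]: ω = 4646.4000×94/19 = 22987.4526 rpm, dir flips to −; running = −22987.4526
Stage 6 [73T→41T]: ω = 22987.4526×73/41 = 40928.8791 rpm, dir flips to +; running = +40928.8791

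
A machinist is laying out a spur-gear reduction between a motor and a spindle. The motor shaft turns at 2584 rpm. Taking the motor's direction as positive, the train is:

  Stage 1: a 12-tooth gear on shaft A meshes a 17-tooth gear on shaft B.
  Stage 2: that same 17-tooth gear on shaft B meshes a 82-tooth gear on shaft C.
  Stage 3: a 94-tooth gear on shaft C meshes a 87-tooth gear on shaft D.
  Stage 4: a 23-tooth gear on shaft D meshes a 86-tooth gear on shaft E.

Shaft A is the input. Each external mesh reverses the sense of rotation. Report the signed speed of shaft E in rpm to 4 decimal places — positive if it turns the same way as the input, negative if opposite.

+109.2692 rpm (same as input, |ω| = 109.2692 rpm)

Stage 1 [12T→17T]: ω = 2584.0000×12/17 = 1824.0000 rpm, dir flips to −; running = −1824.0000
Stage 2 [17T→82T]: ω = 1824.0000×17/82 = 378.1463 rpm, dir flips to +; running = +378.1463
Stage 3 [94T→87T]: ω = 378.1463×94/87 = 408.5719 rpm, dir flips to −; running = −408.5719
Stage 4 [23T→86T]: ω = 408.5719×23/86 = 109.2692 rpm, dir flips to +; running = +109.2692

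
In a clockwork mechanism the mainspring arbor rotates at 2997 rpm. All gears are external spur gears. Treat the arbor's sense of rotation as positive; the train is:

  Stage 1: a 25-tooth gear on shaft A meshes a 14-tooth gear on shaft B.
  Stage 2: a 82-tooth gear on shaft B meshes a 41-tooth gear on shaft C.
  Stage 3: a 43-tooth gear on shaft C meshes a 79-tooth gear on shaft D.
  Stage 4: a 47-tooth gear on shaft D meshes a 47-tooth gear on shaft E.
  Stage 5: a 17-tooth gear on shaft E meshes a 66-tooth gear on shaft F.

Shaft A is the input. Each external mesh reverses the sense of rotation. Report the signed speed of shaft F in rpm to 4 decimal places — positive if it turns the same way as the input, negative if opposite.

-1500.6350 rpm (opposite to input, |ω| = 1500.6350 rpm)

Stage 1 [25T→14T]: ω = 2997.0000×25/14 = 5351.7857 rpm, dir flips to −; running = −5351.7857
Stage 2 [82T→41T]: ω = 5351.7857×82/41 = 10703.5714 rpm, dir flips to +; running = +10703.5714
Stage 3 [43T→79T]: ω = 10703.5714×43/79 = 5825.9946 rpm, dir flips to −; running = −5825.9946
Stage 4 [47T→47T]: ω = 5825.9946×47/47 = 5825.9946 rpm, dir flips to +; running = +5825.9946
Stage 5 [17T→66T]: ω = 5825.9946×17/66 = 1500.6350 rpm, dir flips to −; running = −1500.6350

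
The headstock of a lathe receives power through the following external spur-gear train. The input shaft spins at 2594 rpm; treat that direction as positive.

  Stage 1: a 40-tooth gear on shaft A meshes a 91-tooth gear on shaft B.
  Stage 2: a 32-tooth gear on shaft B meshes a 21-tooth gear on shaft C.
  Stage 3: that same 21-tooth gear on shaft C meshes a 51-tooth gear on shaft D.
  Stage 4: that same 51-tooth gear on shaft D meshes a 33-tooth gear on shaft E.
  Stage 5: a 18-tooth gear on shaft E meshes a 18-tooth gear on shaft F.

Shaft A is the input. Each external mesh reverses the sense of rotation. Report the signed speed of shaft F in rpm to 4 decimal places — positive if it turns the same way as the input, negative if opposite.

Stage 1 [40T→91T]: ω = 2594.0000×40/91 = 1140.2198 rpm, dir flips to −; running = −1140.2198
Stage 2 [32T→21T]: ω = 1140.2198×32/21 = 1737.4778 rpm, dir flips to +; running = +1737.4778
Stage 3 [21T→51T]: ω = 1737.4778×21/51 = 715.4320 rpm, dir flips to −; running = −715.4320
Stage 4 [51T→33T]: ω = 715.4320×51/33 = 1105.6677 rpm, dir flips to +; running = +1105.6677
Stage 5 [18T→18T]: ω = 1105.6677×18/18 = 1105.6677 rpm, dir flips to −; running = −1105.6677

-1105.6677 rpm (opposite to input, |ω| = 1105.6677 rpm)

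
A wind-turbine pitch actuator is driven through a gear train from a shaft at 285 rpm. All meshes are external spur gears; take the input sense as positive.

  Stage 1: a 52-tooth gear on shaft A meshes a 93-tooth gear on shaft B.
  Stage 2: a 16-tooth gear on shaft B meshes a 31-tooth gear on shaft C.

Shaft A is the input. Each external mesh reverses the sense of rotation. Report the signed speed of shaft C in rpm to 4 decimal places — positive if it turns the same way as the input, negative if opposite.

+82.2477 rpm (same as input, |ω| = 82.2477 rpm)

Stage 1 [52T→93T]: ω = 285.0000×52/93 = 159.3548 rpm, dir flips to −; running = −159.3548
Stage 2 [16T→31T]: ω = 159.3548×16/31 = 82.2477 rpm, dir flips to +; running = +82.2477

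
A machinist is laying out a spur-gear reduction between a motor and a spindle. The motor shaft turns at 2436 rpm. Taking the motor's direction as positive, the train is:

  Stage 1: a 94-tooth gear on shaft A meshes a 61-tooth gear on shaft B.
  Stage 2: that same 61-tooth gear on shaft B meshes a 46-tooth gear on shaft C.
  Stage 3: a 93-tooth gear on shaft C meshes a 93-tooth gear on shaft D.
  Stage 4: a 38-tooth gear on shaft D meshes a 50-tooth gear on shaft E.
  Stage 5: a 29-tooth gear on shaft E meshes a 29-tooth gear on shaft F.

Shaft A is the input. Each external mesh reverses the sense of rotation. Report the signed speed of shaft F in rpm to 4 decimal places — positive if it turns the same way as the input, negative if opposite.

Stage 1 [94T→61T]: ω = 2436.0000×94/61 = 3753.8361 rpm, dir flips to −; running = −3753.8361
Stage 2 [61T→46T]: ω = 3753.8361×61/46 = 4977.9130 rpm, dir flips to +; running = +4977.9130
Stage 3 [93T→93T]: ω = 4977.9130×93/93 = 4977.9130 rpm, dir flips to −; running = −4977.9130
Stage 4 [38T→50T]: ω = 4977.9130×38/50 = 3783.2139 rpm, dir flips to +; running = +3783.2139
Stage 5 [29T→29T]: ω = 3783.2139×29/29 = 3783.2139 rpm, dir flips to −; running = −3783.2139

-3783.2139 rpm (opposite to input, |ω| = 3783.2139 rpm)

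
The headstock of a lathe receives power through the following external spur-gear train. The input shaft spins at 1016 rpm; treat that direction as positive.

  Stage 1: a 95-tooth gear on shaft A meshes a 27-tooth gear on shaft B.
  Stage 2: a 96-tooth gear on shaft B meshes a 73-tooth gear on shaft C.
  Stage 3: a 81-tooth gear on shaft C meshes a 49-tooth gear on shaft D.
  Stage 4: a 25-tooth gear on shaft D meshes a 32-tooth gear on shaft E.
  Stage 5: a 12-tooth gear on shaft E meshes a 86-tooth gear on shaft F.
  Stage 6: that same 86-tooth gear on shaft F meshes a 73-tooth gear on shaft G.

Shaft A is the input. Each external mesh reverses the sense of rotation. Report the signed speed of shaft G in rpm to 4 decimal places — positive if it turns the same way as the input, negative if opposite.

+998.0201 rpm (same as input, |ω| = 998.0201 rpm)

Stage 1 [95T→27T]: ω = 1016.0000×95/27 = 3574.8148 rpm, dir flips to −; running = −3574.8148
Stage 2 [96T→73T]: ω = 3574.8148×96/73 = 4701.1263 rpm, dir flips to +; running = +4701.1263
Stage 3 [81T→49T]: ω = 4701.1263×81/49 = 7771.2497 rpm, dir flips to −; running = −7771.2497
Stage 4 [25T→32T]: ω = 7771.2497×25/32 = 6071.2888 rpm, dir flips to +; running = +6071.2888
Stage 5 [12T→86T]: ω = 6071.2888×12/86 = 847.1566 rpm, dir flips to −; running = −847.1566
Stage 6 [86T→73T]: ω = 847.1566×86/73 = 998.0201 rpm, dir flips to +; running = +998.0201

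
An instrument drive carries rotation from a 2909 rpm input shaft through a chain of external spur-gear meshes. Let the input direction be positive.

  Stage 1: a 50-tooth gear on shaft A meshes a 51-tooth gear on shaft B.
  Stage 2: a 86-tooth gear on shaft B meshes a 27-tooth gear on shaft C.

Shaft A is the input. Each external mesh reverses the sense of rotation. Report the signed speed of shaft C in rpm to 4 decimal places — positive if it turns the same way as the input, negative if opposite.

+9084.0232 rpm (same as input, |ω| = 9084.0232 rpm)

Stage 1 [50T→51T]: ω = 2909.0000×50/51 = 2851.9608 rpm, dir flips to −; running = −2851.9608
Stage 2 [86T→27T]: ω = 2851.9608×86/27 = 9084.0232 rpm, dir flips to +; running = +9084.0232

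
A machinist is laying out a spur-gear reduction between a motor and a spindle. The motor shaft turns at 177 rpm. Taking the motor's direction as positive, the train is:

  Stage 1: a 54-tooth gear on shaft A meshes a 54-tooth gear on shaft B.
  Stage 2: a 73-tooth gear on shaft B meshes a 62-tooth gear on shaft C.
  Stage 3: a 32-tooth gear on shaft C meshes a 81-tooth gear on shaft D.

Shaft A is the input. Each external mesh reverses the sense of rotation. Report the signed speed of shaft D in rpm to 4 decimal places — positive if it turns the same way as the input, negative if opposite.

-82.3321 rpm (opposite to input, |ω| = 82.3321 rpm)

Stage 1 [54T→54T]: ω = 177.0000×54/54 = 177.0000 rpm, dir flips to −; running = −177.0000
Stage 2 [73T→62T]: ω = 177.0000×73/62 = 208.4032 rpm, dir flips to +; running = +208.4032
Stage 3 [32T→81T]: ω = 208.4032×32/81 = 82.3321 rpm, dir flips to −; running = −82.3321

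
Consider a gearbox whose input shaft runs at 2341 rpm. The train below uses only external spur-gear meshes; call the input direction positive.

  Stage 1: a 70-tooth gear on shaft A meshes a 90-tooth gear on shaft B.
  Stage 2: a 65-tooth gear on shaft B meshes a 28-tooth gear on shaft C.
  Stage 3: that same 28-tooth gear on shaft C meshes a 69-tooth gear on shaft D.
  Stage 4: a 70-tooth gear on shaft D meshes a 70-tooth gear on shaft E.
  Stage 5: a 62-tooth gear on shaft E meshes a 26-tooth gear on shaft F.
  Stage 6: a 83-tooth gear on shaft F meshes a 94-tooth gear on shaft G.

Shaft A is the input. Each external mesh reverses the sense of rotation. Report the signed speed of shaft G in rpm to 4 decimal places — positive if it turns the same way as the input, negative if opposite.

Stage 1 [70T→90T]: ω = 2341.0000×70/90 = 1820.7778 rpm, dir flips to −; running = −1820.7778
Stage 2 [65T→28T]: ω = 1820.7778×65/28 = 4226.8056 rpm, dir flips to +; running = +4226.8056
Stage 3 [28T→69T]: ω = 4226.8056×28/69 = 1715.2254 rpm, dir flips to −; running = −1715.2254
Stage 4 [70T→70T]: ω = 1715.2254×70/70 = 1715.2254 rpm, dir flips to +; running = +1715.2254
Stage 5 [62T→26T]: ω = 1715.2254×62/26 = 4090.1530 rpm, dir flips to −; running = −4090.1530
Stage 6 [83T→94T]: ω = 4090.1530×83/94 = 3611.5181 rpm, dir flips to +; running = +3611.5181

+3611.5181 rpm (same as input, |ω| = 3611.5181 rpm)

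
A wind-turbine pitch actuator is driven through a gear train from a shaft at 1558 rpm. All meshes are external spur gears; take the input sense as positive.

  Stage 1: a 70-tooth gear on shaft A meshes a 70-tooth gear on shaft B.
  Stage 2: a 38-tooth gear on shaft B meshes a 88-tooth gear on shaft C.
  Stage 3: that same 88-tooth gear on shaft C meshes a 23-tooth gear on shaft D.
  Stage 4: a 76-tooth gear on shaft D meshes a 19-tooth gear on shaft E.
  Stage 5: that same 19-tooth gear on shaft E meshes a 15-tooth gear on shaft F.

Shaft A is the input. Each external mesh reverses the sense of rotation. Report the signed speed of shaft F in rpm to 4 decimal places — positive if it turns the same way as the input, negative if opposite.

-13042.0406 rpm (opposite to input, |ω| = 13042.0406 rpm)

Stage 1 [70T→70T]: ω = 1558.0000×70/70 = 1558.0000 rpm, dir flips to −; running = −1558.0000
Stage 2 [38T→88T]: ω = 1558.0000×38/88 = 672.7727 rpm, dir flips to +; running = +672.7727
Stage 3 [88T→23T]: ω = 672.7727×88/23 = 2574.0870 rpm, dir flips to −; running = −2574.0870
Stage 4 [76T→19T]: ω = 2574.0870×76/19 = 10296.3478 rpm, dir flips to +; running = +10296.3478
Stage 5 [19T→15T]: ω = 10296.3478×19/15 = 13042.0406 rpm, dir flips to −; running = −13042.0406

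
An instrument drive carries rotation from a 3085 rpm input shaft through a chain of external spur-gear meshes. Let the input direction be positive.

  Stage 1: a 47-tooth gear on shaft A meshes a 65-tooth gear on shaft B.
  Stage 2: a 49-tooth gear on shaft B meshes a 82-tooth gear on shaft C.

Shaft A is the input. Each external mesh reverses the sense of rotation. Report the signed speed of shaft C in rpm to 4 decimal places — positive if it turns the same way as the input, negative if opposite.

+1332.9747 rpm (same as input, |ω| = 1332.9747 rpm)

Stage 1 [47T→65T]: ω = 3085.0000×47/65 = 2230.6923 rpm, dir flips to −; running = −2230.6923
Stage 2 [49T→82T]: ω = 2230.6923×49/82 = 1332.9747 rpm, dir flips to +; running = +1332.9747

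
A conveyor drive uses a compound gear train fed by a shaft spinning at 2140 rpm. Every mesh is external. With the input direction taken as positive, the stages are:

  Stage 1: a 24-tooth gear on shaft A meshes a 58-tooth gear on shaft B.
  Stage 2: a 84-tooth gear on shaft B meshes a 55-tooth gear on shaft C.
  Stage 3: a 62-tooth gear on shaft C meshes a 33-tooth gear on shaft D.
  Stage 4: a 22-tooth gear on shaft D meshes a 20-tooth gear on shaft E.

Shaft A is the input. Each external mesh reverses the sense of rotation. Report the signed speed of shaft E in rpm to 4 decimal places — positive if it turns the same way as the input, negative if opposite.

+2795.0144 rpm (same as input, |ω| = 2795.0144 rpm)

Stage 1 [24T→58T]: ω = 2140.0000×24/58 = 885.5172 rpm, dir flips to −; running = −885.5172
Stage 2 [84T→55T]: ω = 885.5172×84/55 = 1352.4263 rpm, dir flips to +; running = +1352.4263
Stage 3 [62T→33T]: ω = 1352.4263×62/33 = 2540.9222 rpm, dir flips to −; running = −2540.9222
Stage 4 [22T→20T]: ω = 2540.9222×22/20 = 2795.0144 rpm, dir flips to +; running = +2795.0144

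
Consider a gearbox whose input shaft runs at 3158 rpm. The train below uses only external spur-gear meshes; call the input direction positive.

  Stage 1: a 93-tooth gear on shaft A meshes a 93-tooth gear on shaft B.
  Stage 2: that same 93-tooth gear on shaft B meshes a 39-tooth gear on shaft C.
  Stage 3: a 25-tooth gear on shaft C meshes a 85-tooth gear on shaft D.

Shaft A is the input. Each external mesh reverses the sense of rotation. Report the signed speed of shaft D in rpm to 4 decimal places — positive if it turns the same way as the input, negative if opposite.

-2214.8869 rpm (opposite to input, |ω| = 2214.8869 rpm)

Stage 1 [93T→93T]: ω = 3158.0000×93/93 = 3158.0000 rpm, dir flips to −; running = −3158.0000
Stage 2 [93T→39T]: ω = 3158.0000×93/39 = 7530.6154 rpm, dir flips to +; running = +7530.6154
Stage 3 [25T→85T]: ω = 7530.6154×25/85 = 2214.8869 rpm, dir flips to −; running = −2214.8869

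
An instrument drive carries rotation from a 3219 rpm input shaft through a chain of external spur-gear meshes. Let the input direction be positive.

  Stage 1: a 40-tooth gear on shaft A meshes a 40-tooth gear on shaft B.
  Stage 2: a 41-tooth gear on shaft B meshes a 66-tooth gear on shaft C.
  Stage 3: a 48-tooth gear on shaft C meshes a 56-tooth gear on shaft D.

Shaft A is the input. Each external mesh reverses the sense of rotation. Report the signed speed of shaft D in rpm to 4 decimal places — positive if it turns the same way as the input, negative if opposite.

Stage 1 [40T→40T]: ω = 3219.0000×40/40 = 3219.0000 rpm, dir flips to −; running = −3219.0000
Stage 2 [41T→66T]: ω = 3219.0000×41/66 = 1999.6818 rpm, dir flips to +; running = +1999.6818
Stage 3 [48T→56T]: ω = 1999.6818×48/56 = 1714.0130 rpm, dir flips to −; running = −1714.0130

-1714.0130 rpm (opposite to input, |ω| = 1714.0130 rpm)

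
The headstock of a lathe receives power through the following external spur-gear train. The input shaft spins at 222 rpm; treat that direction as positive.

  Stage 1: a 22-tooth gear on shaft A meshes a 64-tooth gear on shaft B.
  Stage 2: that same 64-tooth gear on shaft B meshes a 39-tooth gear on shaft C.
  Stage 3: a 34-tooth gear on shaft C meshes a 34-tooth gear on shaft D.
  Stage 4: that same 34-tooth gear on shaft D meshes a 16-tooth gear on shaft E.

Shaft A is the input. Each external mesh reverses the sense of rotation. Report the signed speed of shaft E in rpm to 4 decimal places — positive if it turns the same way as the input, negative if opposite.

+266.1154 rpm (same as input, |ω| = 266.1154 rpm)

Stage 1 [22T→64T]: ω = 222.0000×22/64 = 76.3125 rpm, dir flips to −; running = −76.3125
Stage 2 [64T→39T]: ω = 76.3125×64/39 = 125.2308 rpm, dir flips to +; running = +125.2308
Stage 3 [34T→34T]: ω = 125.2308×34/34 = 125.2308 rpm, dir flips to −; running = −125.2308
Stage 4 [34T→16T]: ω = 125.2308×34/16 = 266.1154 rpm, dir flips to +; running = +266.1154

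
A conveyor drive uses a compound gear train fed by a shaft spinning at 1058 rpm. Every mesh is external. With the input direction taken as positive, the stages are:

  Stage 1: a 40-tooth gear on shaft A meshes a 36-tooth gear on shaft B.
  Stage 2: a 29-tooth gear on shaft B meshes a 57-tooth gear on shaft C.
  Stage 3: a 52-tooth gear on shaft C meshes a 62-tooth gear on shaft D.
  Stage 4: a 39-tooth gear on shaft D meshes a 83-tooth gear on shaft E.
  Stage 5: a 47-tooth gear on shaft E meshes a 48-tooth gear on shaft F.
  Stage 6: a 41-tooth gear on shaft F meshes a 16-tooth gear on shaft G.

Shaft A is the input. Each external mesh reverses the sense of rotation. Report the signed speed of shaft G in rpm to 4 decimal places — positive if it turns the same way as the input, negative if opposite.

Stage 1 [40T→36T]: ω = 1058.0000×40/36 = 1175.5556 rpm, dir flips to −; running = −1175.5556
Stage 2 [29T→57T]: ω = 1175.5556×29/57 = 598.0897 rpm, dir flips to +; running = +598.0897
Stage 3 [52T→62T]: ω = 598.0897×52/62 = 501.6236 rpm, dir flips to −; running = −501.6236
Stage 4 [39T→83T]: ω = 501.6236×39/83 = 235.7027 rpm, dir flips to +; running = +235.7027
Stage 5 [47T→48T]: ω = 235.7027×47/48 = 230.7922 rpm, dir flips to −; running = −230.7922
Stage 6 [41T→16T]: ω = 230.7922×41/16 = 591.4050 rpm, dir flips to +; running = +591.4050

+591.4050 rpm (same as input, |ω| = 591.4050 rpm)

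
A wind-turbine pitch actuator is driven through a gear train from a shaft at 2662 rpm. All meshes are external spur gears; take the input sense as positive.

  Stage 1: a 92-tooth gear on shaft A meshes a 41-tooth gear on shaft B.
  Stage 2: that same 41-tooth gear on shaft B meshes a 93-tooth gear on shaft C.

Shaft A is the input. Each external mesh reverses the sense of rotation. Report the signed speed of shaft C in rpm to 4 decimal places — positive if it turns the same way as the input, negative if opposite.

Stage 1 [92T→41T]: ω = 2662.0000×92/41 = 5973.2683 rpm, dir flips to −; running = −5973.2683
Stage 2 [41T→93T]: ω = 5973.2683×41/93 = 2633.3763 rpm, dir flips to +; running = +2633.3763

+2633.3763 rpm (same as input, |ω| = 2633.3763 rpm)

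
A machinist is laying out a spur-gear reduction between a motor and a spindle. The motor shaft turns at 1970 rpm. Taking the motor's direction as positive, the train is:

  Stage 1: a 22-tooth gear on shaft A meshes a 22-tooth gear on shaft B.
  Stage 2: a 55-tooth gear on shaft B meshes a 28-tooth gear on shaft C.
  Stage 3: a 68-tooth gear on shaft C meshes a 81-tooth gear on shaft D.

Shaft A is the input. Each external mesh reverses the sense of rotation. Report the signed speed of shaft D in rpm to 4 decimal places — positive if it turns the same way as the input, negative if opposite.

-3248.5891 rpm (opposite to input, |ω| = 3248.5891 rpm)

Stage 1 [22T→22T]: ω = 1970.0000×22/22 = 1970.0000 rpm, dir flips to −; running = −1970.0000
Stage 2 [55T→28T]: ω = 1970.0000×55/28 = 3869.6429 rpm, dir flips to +; running = +3869.6429
Stage 3 [68T→81T]: ω = 3869.6429×68/81 = 3248.5891 rpm, dir flips to −; running = −3248.5891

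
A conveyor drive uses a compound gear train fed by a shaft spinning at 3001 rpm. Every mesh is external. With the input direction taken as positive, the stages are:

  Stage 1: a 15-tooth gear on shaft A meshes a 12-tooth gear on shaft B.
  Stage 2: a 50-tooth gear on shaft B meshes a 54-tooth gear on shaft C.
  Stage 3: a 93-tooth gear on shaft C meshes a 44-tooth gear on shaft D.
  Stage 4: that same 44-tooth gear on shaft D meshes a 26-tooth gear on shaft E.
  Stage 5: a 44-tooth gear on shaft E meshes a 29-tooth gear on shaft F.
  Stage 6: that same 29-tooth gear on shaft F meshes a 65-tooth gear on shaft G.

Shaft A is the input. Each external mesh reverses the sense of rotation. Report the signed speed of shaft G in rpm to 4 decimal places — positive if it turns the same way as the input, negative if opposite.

+8410.1003 rpm (same as input, |ω| = 8410.1003 rpm)

Stage 1 [15T→12T]: ω = 3001.0000×15/12 = 3751.2500 rpm, dir flips to −; running = −3751.2500
Stage 2 [50T→54T]: ω = 3751.2500×50/54 = 3473.3796 rpm, dir flips to +; running = +3473.3796
Stage 3 [93T→44T]: ω = 3473.3796×93/44 = 7341.4615 rpm, dir flips to −; running = −7341.4615
Stage 4 [44T→26T]: ω = 7341.4615×44/26 = 12424.0118 rpm, dir flips to +; running = +12424.0118
Stage 5 [44T→29T]: ω = 12424.0118×44/29 = 18850.2247 rpm, dir flips to −; running = −18850.2247
Stage 6 [29T→65T]: ω = 18850.2247×29/65 = 8410.1003 rpm, dir flips to +; running = +8410.1003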